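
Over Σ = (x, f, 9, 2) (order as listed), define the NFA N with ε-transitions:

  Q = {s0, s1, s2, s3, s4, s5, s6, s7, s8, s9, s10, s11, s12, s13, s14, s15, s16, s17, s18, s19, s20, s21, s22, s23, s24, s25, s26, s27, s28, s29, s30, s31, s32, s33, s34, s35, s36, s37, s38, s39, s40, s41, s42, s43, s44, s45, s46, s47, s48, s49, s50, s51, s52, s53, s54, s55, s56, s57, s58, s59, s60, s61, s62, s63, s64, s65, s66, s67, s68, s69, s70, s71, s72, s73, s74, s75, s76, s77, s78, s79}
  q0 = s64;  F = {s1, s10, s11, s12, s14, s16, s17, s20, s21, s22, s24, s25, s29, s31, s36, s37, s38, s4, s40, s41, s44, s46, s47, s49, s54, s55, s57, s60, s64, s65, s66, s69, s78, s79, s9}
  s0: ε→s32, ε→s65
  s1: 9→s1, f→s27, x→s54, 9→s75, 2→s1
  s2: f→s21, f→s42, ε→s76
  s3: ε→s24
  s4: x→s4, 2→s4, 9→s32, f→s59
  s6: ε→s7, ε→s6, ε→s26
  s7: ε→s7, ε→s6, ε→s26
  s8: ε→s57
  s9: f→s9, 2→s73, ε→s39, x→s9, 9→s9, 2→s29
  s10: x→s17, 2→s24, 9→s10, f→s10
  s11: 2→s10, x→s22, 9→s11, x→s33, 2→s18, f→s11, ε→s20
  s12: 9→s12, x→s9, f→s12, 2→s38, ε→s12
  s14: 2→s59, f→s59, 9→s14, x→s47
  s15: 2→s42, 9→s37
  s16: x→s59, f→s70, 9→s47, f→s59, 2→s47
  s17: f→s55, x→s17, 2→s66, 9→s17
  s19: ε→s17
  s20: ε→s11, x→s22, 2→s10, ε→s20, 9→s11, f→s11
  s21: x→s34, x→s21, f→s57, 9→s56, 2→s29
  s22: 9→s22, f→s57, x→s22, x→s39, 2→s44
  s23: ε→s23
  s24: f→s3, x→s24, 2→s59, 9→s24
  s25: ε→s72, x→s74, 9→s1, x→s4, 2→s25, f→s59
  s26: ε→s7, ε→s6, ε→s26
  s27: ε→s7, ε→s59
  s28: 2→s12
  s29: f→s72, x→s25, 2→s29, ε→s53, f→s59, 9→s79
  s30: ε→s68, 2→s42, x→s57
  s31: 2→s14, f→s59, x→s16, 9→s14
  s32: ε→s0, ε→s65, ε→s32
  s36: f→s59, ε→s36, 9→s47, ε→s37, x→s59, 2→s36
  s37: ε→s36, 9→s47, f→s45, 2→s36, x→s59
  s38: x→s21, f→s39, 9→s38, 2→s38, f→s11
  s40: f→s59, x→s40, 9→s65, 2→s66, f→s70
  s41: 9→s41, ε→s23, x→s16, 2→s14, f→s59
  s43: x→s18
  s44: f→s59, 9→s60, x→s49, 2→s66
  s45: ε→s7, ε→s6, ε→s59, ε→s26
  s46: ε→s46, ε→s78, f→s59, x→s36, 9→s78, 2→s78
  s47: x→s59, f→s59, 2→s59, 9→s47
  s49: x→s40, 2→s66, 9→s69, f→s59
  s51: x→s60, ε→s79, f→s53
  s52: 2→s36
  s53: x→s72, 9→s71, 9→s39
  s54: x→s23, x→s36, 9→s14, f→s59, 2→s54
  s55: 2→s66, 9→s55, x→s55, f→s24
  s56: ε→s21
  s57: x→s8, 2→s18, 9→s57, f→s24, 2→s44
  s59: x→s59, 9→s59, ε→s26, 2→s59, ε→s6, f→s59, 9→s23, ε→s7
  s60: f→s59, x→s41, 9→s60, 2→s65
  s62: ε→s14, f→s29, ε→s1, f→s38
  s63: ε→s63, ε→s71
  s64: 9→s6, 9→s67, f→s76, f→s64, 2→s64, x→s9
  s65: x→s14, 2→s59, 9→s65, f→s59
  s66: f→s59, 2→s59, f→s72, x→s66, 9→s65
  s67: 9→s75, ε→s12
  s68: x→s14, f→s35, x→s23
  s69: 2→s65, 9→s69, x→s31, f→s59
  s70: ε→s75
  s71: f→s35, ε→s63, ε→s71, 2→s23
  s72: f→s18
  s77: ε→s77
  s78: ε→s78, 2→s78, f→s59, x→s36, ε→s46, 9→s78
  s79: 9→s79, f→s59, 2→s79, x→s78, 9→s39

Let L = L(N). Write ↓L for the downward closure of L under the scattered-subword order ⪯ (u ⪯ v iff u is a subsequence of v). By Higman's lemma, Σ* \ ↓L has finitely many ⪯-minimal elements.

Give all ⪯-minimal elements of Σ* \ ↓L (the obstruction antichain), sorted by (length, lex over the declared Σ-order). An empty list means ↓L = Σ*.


|Q|=80, |F|=35, |δ|=240 (55 ε).
min D↑ (33 st, q0=0, F={6}): 0:x→1,f→0,9→2,2→0 1:x→1,f→1,9→1,2→3 2:x→1,f→2,9→2,2→4 3:x→5,f→6,9→7,2→3 4:x→8,f→9,9→4,2→4 5:x→10,f→6,9→11,2→5 6:x→6,f→6,9→6,2→6 7:x→12,f→6,9→7,2→7 8:x→8,f→13,9→8,2→3 9:x→14,f→9,9→9,2→15 10:x→10,f→6,9→16,2→10 11:x→17,f→6,9→11,2→11 12:x→18,f→6,9→12,2→12 13:x→13,f→19,9→13,2→20 14:x→14,f→13,9→14,2→20 15:x→21,f→15,9→15,2→19 16:x→22,f→6,9→16,2→6 17:x→18,f→6,9→22,2→17 18:x→6,f→6,9→23,2→18 19:x→19,f→19,9→19,2→6 20:x→24,f→6,9→25,2→26 21:x→21,f→27,9→21,2→26 22:x→23,f→6,9→22,2→6 23:x→6,f→6,9→23,2→6 24:x→28,f→6,9→29,2→26 25:x→30,f→6,9→25,2→16 26:x→26,f→6,9→16,2→6 27:x→27,f→19,9→27,2→26 28:x→28,f→6,9→16,2→26 29:x→31,f→6,9→29,2→16 30:x→32,f→6,9→30,2→22 31:x→32,f→6,9→22,2→22 32:x→6,f→6,9→23,2→23 [Hopcroft].
'x2f': |S_i|=[62, 54, 42, 12] end={s18,s23,s26,s27,s35,s45,s59,s6,s7,s70,s72,s75} — reject; 3/3 deletions ∈↓L.
'x2xx92': run [62, 54, 42, 32, 24, 10, 5] end={s23,s26,s59,s6,s7} ∉↓L; 6/6 del acc.
'x29xxx': run [62, 54, 42, 30, 18, 12, 5] end={s23,s26,s59,s6,s7} — reject; 6/6 deletions ∈↓L.
'92xff2': |S_i|=[62, 60, 57, 52, 29, 11, 5] end={s23,s26,s59,s6,s7} rej; 6/6 single-dels accept.
'92f222': N↓-sim [62, 60, 57, 36, 26, 13, 5] end={s23,s26,s59,s6,s7} rej; 6/6 single-dels accept.
5 words, ⪯-incomp.

A = [x2f, x2xx92, x29xxx, 92xff2, 92f222].


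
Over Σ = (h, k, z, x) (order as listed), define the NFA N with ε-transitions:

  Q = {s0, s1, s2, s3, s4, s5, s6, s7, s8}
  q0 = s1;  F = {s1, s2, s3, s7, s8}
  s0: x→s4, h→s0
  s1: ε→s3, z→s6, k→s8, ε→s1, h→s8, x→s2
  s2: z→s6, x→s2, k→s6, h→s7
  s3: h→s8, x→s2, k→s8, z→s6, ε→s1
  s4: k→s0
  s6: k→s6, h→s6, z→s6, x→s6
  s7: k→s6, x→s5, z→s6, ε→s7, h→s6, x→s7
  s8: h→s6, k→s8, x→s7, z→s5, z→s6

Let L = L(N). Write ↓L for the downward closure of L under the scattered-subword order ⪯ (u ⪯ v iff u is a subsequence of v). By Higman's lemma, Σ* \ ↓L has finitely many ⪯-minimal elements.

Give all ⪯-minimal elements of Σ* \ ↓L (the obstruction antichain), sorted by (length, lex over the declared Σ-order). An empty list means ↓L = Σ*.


A = [z, hh, kh, xk].

|Q|=9, |F|=5, |δ|=33 (4 ε).
min D↑ (5 st, q0=0, F={2}): 0:h→1,k→1,z→2,x→3 1:h→2,k→1,z→2,x→4 2:h→2,k→2,z→2,x→2 3:h→4,k→2,z→2,x→3 4:h→2,k→2,z→2,x→4 (ε-aug+det+¬).
'z': N↓-sim [7, 2] end={s5,s6} rej; 1/1 del acc.
'hh': run [7, 4, 1] end={s6} — reject; 2/2 single-dels accept.
'kh': |S_i|=[7, 4, 1] end={s6} rej; 2/2 del acc.
'xk': N↓-sim [7, 4, 1] end={s6} rej; 2/2 single-dels accept.
4 words, ⪯-incomp.


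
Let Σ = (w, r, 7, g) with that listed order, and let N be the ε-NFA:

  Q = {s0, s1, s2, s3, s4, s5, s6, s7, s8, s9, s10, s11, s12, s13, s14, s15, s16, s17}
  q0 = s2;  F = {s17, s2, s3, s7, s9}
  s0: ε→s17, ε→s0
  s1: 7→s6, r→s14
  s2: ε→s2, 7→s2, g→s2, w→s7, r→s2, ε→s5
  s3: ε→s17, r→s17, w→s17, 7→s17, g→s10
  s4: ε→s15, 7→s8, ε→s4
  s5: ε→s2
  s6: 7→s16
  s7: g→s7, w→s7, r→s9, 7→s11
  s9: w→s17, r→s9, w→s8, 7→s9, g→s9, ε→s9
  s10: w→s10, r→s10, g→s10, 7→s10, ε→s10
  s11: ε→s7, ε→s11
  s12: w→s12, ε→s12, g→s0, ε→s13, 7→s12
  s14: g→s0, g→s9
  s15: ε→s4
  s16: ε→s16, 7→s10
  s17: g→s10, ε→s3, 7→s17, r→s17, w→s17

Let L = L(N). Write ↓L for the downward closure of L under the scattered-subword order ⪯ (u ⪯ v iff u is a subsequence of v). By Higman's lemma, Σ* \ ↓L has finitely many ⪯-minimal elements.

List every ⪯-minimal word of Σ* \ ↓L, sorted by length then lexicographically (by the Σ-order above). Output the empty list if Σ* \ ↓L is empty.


|Q|=18, |F|=5, |δ|=52 (17 ε).
min D↑ (5 st, q0=0, F={4}): 0:w→1,r→0,7→0,g→0 1:w→1,r→2,7→1,g→1 2:w→3,r→2,7→2,g→2 3:w→3,r→3,7→3,g→4 4:w→4,r→4,7→4,g→4 [Hopcroft].
'wrwg': run [9, 7, 5, 4, 1] end={s10} — reject; 4/4 deletions ∈↓L.
1 words, ⪯-incomp.

A = [wrwg].


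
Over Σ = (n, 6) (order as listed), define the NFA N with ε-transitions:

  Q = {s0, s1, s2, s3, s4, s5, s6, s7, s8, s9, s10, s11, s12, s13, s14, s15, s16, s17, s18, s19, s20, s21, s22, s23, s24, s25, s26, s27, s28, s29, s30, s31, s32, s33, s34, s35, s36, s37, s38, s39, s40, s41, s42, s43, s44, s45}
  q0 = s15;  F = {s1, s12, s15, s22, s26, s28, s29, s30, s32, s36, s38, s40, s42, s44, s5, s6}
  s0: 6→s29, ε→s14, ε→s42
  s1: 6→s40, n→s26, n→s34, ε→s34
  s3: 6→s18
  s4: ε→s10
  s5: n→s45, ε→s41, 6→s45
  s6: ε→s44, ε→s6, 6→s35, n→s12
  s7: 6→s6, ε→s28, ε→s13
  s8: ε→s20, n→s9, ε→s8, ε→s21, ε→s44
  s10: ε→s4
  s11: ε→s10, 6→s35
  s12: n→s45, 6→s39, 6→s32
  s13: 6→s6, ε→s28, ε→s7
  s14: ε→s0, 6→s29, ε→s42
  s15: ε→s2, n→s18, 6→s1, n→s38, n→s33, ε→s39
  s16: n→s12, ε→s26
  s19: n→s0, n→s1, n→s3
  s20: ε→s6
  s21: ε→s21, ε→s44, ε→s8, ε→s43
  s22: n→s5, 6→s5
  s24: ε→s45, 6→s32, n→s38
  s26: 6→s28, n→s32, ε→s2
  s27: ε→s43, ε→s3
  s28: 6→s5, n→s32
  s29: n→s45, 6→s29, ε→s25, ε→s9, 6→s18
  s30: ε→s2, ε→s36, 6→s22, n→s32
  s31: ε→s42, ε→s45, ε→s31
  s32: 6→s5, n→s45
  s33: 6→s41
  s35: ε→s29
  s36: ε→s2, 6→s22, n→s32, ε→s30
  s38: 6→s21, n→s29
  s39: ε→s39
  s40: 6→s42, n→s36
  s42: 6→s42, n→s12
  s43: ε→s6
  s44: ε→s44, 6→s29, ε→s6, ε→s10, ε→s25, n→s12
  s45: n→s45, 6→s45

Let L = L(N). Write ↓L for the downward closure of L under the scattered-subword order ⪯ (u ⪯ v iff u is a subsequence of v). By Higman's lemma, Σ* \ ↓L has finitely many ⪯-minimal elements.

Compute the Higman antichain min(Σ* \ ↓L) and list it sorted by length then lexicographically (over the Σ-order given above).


Antichain: [nnn, n66n, 6nn66, 6n666, 666nn, 66n6n6].

|Q|=46, |F|=16, |δ|=100 (47 ε).
min D↑ (15 st, q0=0, F={7}): 0:n→1,6→2 1:n→3,6→4 2:n→5,6→6 3:n→7,6→3 4:n→8,6→3 5:n→9,6→10 6:n→11,6→12 7:n→7,6→7 8:n→7,6→9 9:n→7,6→13 10:n→9,6→13 11:n→9,6→14 12:n→8,6→12 13:n→7,6→7 14:n→13,6→13 [Hopcroft].
'nnn': N↓-sim [32, 28, 10, 1] end={s45} — reject; 3/3 deletions ∈↓L.
'n66n': |S_i|=[32, 28, 21, 10, 1] end={s45} rej; 4/4 single-dels accept.
'6nn66': N↓-sim [32, 29, 14, 4, 3, 1] end={s45} rej; 5/5 single-dels accept.
'6n666': N↓-sim [32, 29, 14, 7, 3, 1] end={s45} — reject; 5/5 single-dels accept.
'666nn': N↓-sim [32, 29, 18, 12, 6, 1] end={s45} rej; 5/5 del acc.
'66n6n6': N↓-sim [32, 29, 18, 10, 6, 3, 1] end={s45} rej; 6/6 deletions ∈↓L.
6 words, ⪯-incomp.


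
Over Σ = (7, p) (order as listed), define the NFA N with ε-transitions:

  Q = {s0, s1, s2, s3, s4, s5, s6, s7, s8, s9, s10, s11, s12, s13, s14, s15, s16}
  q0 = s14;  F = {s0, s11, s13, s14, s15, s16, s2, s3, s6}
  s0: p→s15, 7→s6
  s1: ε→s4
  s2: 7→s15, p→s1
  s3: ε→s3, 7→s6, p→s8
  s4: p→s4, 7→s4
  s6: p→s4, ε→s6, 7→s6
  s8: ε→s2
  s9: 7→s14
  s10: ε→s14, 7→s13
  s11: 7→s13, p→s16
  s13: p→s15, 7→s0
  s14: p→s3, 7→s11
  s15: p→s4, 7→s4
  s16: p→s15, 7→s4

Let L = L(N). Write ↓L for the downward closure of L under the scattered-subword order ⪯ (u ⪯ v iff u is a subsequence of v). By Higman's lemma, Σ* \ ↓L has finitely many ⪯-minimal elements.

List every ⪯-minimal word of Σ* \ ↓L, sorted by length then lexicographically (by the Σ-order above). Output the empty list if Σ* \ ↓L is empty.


|Q|=17, |F|=9, |δ|=27 (5 ε).
min D↑ (10 st, q0=0, F={9}): 0:7→1,p→2 1:7→3,p→4 2:7→5,p→6 3:7→7,p→8 4:7→9,p→8 5:7→5,p→9 6:7→8,p→9 7:7→5,p→8 8:7→9,p→9 9:7→9,p→9 (ε-aug+det+¬).
'7p7': run [12, 7, 3, 1] end={s4} — reject; 3/3 deletions ∈↓L.
'p7p': N↓-sim [12, 8, 3, 1] end={s4} — reject; 3/3 deletions ∈↓L.
'ppp': N↓-sim [12, 8, 5, 2] end={s1,s4} ∉↓L; 3/3 del acc.
'77pp': run [12, 7, 5, 2, 1] end={s4} ∉↓L; 4/4 del acc.
'pp77': N↓-sim [12, 8, 5, 2, 1] end={s4} — reject; 4/4 deletions ∈↓L.
'7777p': |S_i|=[12, 7, 5, 4, 2, 1] end={s4} ∉↓L; 5/5 deletions ∈↓L.
6 obstructions.

Antichain: [7p7, p7p, ppp, 77pp, pp77, 7777p].


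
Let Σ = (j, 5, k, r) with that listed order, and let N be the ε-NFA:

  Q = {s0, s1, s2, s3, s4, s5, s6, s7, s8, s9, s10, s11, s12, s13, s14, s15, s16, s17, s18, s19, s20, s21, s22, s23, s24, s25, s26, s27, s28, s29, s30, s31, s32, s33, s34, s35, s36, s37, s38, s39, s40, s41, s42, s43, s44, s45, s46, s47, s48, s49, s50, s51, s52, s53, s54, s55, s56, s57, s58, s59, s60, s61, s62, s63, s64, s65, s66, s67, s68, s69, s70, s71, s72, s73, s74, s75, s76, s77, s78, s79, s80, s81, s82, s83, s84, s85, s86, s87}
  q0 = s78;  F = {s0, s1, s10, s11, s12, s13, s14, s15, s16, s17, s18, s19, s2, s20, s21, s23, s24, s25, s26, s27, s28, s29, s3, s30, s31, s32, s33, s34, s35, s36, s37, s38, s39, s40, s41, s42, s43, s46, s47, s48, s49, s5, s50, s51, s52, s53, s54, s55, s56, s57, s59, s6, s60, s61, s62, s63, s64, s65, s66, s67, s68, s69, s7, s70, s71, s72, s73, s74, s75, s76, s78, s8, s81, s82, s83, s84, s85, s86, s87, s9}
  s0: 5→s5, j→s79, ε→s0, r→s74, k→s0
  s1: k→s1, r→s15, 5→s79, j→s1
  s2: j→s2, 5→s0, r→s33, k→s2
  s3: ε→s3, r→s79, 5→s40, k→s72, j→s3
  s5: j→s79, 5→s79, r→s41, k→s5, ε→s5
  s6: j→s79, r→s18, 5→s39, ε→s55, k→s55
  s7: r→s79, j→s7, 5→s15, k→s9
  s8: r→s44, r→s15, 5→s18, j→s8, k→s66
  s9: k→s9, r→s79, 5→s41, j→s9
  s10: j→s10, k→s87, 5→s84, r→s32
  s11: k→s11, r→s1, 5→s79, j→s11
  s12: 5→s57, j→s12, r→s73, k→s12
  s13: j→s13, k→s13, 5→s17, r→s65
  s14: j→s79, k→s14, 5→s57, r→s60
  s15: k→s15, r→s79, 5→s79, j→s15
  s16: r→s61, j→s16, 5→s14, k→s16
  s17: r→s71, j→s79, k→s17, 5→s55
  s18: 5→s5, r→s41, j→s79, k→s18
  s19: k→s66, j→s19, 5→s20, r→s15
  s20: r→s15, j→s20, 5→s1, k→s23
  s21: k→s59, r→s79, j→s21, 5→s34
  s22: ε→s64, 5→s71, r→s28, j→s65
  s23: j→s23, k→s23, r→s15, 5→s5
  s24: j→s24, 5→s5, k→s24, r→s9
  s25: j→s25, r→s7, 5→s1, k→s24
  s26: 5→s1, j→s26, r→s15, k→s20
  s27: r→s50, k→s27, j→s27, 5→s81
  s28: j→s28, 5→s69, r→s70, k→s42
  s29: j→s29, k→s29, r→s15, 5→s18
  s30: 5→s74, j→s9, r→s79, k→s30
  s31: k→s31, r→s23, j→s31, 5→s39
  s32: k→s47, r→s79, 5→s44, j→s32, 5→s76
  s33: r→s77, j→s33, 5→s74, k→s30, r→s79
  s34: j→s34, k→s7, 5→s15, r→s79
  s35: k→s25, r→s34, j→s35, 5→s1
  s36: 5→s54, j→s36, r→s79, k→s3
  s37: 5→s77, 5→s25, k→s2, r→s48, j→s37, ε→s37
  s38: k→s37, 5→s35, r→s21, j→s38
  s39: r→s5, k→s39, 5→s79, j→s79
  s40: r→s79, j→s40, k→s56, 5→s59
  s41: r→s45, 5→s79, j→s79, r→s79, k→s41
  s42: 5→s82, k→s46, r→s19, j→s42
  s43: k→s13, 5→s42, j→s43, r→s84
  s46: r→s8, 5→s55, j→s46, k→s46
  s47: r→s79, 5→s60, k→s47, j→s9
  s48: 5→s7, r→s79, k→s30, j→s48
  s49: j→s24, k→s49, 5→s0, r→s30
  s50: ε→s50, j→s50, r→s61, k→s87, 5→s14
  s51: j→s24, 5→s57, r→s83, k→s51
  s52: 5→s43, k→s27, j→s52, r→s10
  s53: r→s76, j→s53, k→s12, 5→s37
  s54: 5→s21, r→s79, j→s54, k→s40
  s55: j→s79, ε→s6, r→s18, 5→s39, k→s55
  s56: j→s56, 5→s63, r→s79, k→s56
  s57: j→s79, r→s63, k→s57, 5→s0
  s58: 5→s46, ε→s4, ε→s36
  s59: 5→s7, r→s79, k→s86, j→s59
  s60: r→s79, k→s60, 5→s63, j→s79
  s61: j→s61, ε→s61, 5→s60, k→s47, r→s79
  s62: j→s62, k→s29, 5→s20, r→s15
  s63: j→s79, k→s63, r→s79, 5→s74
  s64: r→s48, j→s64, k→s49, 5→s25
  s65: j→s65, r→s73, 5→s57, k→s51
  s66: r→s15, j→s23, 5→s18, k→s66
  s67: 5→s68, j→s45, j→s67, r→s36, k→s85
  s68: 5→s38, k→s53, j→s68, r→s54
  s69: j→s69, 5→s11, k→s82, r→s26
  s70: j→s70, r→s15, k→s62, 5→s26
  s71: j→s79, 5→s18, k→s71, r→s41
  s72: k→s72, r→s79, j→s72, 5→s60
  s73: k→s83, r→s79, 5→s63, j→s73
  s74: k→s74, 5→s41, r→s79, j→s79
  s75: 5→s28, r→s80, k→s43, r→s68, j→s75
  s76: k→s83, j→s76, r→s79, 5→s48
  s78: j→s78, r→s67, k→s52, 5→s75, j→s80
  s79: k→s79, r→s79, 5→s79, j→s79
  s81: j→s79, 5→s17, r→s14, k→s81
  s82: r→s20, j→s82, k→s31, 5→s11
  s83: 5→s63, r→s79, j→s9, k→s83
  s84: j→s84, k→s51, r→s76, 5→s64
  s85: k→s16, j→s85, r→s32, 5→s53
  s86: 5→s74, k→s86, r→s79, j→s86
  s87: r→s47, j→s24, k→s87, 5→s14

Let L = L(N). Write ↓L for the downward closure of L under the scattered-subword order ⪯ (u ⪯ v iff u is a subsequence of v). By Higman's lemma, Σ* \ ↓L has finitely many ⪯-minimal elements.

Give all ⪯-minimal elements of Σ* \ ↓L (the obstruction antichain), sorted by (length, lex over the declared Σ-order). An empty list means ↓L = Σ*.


|Q|=88, |F|=80, |δ|=347 (11 ε).
min D↑ (80 st, q0=0, F={25}): 0:j→0,5→1,k→2,r→3 1:j→1,5→4,k→5,r→6 2:j→2,5→5,k→7,r→8 3:j→3,5→6,k→9,r→10 4:j→4,5→11,k→12,r→13 5:j→5,5→12,k→14,r→15 6:j→6,5→16,k→17,r→18 7:j→7,5→19,k→7,r→20 8:j→8,5→15,k→21,r→22 9:j→9,5→17,k→23,r→22 10:j→10,5→18,k→24,r→25 11:j→11,5→26,k→27,r→28 12:j→12,5→27,k→29,r→30 13:j→13,5→28,k→31,r→32 14:j→14,5→33,k→14,r→34 15:j→15,5→35,k→36,r→37 16:j→16,5→38,k→39,r→40 17:j→17,5→39,k→41,r→37 18:j→18,5→40,k→42,r→25 19:j→25,5→33,k→19,r→43 20:j→20,5→43,k→21,r→44 21:j→45,5→43,k→21,r→46 22:j→22,5→37,k→46,r→25 23:j→23,5→43,k→23,r→44 24:j→24,5→42,k→47,r→25 25:j→25,5→25,k→25,r→25 26:j→26,5→25,k→26,r→48 27:j→27,5→26,k→49,r→50 28:j→28,5→48,k→50,r→32 29:j→29,5→51,k→29,r→52 30:j→30,5→50,k→53,r→32 31:j→31,5→50,k→54,r→32 32:j→32,5→25,k→32,r→25 33:j→25,5→51,k→33,r→55 34:j→34,5→56,k→36,r→57 35:j→35,5→58,k→59,r→60 36:j→45,5→56,k→36,r→61 37:j→37,5→60,k→61,r→25 38:j→38,5→48,k→58,r→62 39:j→39,5→58,k→63,r→60 40:j→40,5→62,k→64,r→25 41:j→41,5→56,k→41,r→57 42:j→42,5→64,k→65,r→25 43:j→25,5→56,k→43,r→66 44:j→44,5→66,k→46,r→25 45:j→45,5→67,k→45,r→68 46:j→68,5→66,k→46,r→25 47:j→47,5→66,k→47,r→25 48:j→48,5→25,k→48,r→32 49:j→49,5→69,k→49,r→70 50:j→50,5→48,k→70,r→32 51:j→25,5→69,k→51,r→71 52:j→52,5→71,k→53,r→32 53:j→70,5→71,k→53,r→32 54:j→54,5→71,k→54,r→32 55:j→25,5→71,k→55,r→72 56:j→25,5→73,k→56,r→74 57:j→57,5→74,k→61,r→25 58:j→58,5→48,k→45,r→75 59:j→45,5→73,k→59,r→76 60:j→60,5→75,k→76,r→25 61:j→68,5→74,k→61,r→25 62:j→62,5→32,k→75,r→25 63:j→63,5→73,k→63,r→77 64:j→64,5→75,k→78,r→25 65:j→65,5→74,k→65,r→25 66:j→25,5→74,k→66,r→25 67:j→25,5→25,k→67,r→72 68:j→68,5→72,k→68,r→25 69:j→25,5→25,k→69,r→67 70:j→70,5→67,k→70,r→32 71:j→25,5→67,k→71,r→72 72:j→25,5→25,k→72,r→25 73:j→25,5→67,k→73,r→79 74:j→25,5→79,k→74,r→25 75:j→75,5→32,k→68,r→25 76:j→68,5→79,k→76,r→25 77:j→77,5→79,k→76,r→25 78:j→78,5→79,k→78,r→25 79:j→25,5→72,k→79,r→25 (ε-aug+det+¬).
'rrr': |S_i|=[85, 67, 30, 3] end={s45,s77,s79} rej; 3/3 del acc.
'kk5j': run [85, 70, 49, 17, 1] end={s79} ∉↓L; 4/4 single-dels accept.
'55555': run [85, 70, 51, 26, 8, 1] end={s79} rej; 5/5 deletions ∈↓L.
'55rr5': run [85, 70, 51, 30, 6, 1] end={s79} ∉↓L; 5/5 deletions ∈↓L.
'krkj55': N↓-sim [85, 70, 42, 24, 9, 4, 1] end={s79} rej; 6/6 single-dels accept.
5 minimals (antichain).

Antichain: [rrr, kk5j, 55555, 55rr5, krkj55].


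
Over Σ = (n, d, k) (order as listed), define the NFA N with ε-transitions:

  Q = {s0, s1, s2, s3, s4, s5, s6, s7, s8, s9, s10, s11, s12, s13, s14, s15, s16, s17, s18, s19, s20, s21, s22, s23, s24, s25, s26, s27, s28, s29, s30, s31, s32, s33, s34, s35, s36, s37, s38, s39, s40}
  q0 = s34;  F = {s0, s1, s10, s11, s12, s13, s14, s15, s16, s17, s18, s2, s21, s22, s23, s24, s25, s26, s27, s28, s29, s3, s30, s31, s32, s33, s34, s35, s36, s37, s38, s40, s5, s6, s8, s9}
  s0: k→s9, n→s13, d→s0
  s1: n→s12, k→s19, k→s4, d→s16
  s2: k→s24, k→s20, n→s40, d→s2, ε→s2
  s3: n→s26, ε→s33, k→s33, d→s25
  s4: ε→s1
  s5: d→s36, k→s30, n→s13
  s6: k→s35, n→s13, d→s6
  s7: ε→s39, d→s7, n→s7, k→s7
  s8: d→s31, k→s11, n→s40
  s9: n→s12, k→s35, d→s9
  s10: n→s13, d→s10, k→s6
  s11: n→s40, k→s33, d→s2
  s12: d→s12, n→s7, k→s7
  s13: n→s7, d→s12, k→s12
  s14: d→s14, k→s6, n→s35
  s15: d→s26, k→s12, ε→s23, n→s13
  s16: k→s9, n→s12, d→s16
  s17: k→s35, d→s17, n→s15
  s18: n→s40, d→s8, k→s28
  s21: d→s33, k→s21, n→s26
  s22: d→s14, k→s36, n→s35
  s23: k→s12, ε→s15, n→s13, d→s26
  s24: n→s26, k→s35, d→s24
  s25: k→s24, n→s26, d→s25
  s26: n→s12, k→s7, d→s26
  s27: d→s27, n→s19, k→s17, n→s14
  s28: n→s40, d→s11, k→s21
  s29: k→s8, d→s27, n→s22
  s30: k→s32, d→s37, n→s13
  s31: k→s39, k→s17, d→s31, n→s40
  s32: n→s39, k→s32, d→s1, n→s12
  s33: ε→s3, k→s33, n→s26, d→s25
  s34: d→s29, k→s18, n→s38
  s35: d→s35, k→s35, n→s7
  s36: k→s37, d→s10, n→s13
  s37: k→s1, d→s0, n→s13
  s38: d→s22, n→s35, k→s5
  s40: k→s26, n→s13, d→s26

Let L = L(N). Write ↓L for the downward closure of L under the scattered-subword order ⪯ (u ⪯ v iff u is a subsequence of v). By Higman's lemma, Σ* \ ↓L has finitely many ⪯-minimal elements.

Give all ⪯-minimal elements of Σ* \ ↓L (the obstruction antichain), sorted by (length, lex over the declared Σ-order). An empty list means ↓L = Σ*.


|Q|=41, |F|=36, |δ|=123 (7 ε).
min D↑ (35 st, q0=0, F={11}): 0:n→1,d→2,k→3 1:n→4,d→5,k→6 2:n→5,d→7,k→8 3:n→9,d→8,k→10 4:n→11,d→4,k→4 5:n→4,d→12,k→13 6:n→14,d→13,k→15 7:n→12,d→7,k→16 8:n→9,d→17,k→18 9:n→14,d→19,k→19 10:n→9,d→18,k→20 11:n→11,d→11,k→11 12:n→4,d→12,k→21 13:n→14,d→22,k→23 14:n→11,d→24,k→24 15:n→14,d→23,k→25 16:n→26,d→16,k→4 17:n→9,d→17,k→16 18:n→9,d→27,k→28 19:n→24,d→19,k→11 20:n→19,d→28,k→20 21:n→14,d→21,k→4 22:n→14,d→22,k→21 23:n→14,d→29,k→30 24:n→11,d→24,k→11 25:n→24,d→30,k→25 26:n→14,d→19,k→24 27:n→9,d→27,k→31 28:n→19,d→32,k→28 29:n→14,d→29,k→33 30:n→24,d→34,k→30 31:n→19,d→31,k→4 32:n→19,d→32,k→31 33:n→24,d→33,k→4 34:n→24,d→34,k→33 [Hopcroft].
'nnn': N↓-sim [41, 25, 5, 2] end={s39,s7} ∉↓L; 3/3 deletions ∈↓L.
'kndk': N↓-sim [41, 35, 8, 4, 2] end={s39,s7} ∉↓L; 4/4 del acc.
'knkk': N↓-sim [41, 35, 8, 4, 2] end={s39,s7} ∉↓L; 4/4 deletions ∈↓L.
'ddkkn': N↓-sim [41, 33, 23, 13, 4, 2] end={s39,s7} ∉↓L; 5/5 deletions ∈↓L.
'kkknk': N↓-sim [41, 35, 29, 17, 4, 2] end={s39,s7} rej; 5/5 del acc.
5 words, ⪯-incomp.

A = [nnn, kndk, knkk, ddkkn, kkknk].


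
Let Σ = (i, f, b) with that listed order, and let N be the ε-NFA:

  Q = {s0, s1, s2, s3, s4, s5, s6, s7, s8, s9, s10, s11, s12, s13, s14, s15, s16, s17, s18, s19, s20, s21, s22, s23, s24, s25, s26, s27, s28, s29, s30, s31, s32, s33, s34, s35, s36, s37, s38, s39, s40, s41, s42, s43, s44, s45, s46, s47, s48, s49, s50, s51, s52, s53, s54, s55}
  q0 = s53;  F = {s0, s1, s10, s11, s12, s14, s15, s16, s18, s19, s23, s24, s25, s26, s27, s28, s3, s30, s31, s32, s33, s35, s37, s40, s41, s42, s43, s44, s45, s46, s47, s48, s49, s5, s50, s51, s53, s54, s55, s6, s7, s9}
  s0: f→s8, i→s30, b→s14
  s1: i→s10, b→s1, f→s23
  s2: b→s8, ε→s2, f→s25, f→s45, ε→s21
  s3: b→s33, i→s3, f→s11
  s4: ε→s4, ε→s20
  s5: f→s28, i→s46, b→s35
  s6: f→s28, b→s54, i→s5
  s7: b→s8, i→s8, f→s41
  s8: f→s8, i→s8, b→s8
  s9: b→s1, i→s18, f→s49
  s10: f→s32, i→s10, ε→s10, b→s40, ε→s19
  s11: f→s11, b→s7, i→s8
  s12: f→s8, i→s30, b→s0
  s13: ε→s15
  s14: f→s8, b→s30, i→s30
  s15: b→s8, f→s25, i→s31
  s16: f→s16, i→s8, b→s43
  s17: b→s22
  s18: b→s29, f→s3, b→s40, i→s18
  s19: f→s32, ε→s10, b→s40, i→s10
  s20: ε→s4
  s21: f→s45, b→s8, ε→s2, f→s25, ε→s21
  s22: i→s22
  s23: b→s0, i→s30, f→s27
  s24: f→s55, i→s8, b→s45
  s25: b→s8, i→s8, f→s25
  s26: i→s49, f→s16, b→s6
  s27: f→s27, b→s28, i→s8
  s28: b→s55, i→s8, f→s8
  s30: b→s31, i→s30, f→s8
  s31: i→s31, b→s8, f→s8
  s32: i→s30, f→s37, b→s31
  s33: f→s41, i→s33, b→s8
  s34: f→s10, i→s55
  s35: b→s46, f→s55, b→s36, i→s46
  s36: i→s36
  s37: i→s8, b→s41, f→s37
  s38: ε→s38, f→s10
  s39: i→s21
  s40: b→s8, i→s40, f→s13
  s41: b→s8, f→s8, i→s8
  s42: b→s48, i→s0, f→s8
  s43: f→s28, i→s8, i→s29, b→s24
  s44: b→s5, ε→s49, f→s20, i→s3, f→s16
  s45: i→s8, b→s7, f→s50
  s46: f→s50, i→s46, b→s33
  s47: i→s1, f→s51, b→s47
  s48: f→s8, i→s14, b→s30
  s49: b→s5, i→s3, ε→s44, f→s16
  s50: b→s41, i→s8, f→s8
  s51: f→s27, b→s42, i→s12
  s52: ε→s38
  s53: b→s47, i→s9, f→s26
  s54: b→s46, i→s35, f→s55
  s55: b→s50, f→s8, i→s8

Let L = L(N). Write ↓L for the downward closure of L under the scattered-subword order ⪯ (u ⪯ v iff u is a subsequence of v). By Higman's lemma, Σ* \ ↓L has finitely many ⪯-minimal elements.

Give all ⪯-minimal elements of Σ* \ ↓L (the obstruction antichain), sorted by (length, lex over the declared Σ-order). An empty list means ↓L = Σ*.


A = [ffi, iibb, fbff, bfif, bfbf, fbbbbb].

|Q|=56, |F|=42, |δ|=161 (15 ε).
min D↑ (41 st, q0=0, F={15}): 0:i→1,f→2,b→3 1:i→4,f→5,b→6 2:i→5,f→7,b→8 3:i→6,f→9,b→3 4:i→4,f→10,b→11 5:i→10,f→7,b→12 6:i→13,f→14,b→6 7:i→15,f→7,b→16 8:i→12,f→17,b→18 9:i→19,f→20,b→21 10:i→10,f→22,b→23 11:i→11,f→24,b→15 12:i→25,f→17,b→26 13:i→13,f→27,b→11 14:i→28,f→20,b→29 15:i→15,f→15,b→15 16:i→15,f→17,b→30 17:i→15,f→15,b→31 18:i→26,f→31,b→25 19:i→28,f→15,b→29 20:i→15,f→20,b→17 21:i→29,f→15,b→32 22:i→15,f→22,b→33 23:i→23,f→34,b→15 24:i→35,f→36,b→15 25:i→25,f→37,b→23 26:i→25,f→31,b→25 27:i→28,f→38,b→35 28:i→28,f→15,b→35 29:i→28,f→15,b→39 30:i→15,f→31,b→40 31:i→15,f→15,b→37 32:i→39,f→15,b→28 33:i→15,f→34,b→15 34:i→15,f→15,b→15 35:i→35,f→15,b→15 36:i→15,f→36,b→15 37:i→15,f→15,b→34 38:i→15,f→38,b→34 39:i→28,f→15,b→28 40:i→15,f→37,b→33 (ε-aug+det+¬).
'ffi': run [48, 40, 17, 2] end={s29,s8} — reject; 3/3 deletions ∈↓L.
'iibb': N↓-sim [48, 40, 21, 10, 1] end={s8} — reject; 4/4 single-dels accept.
'fbff': |S_i|=[48, 40, 23, 5, 1] end={s8} ∉↓L; 4/4 del acc.
'bfif': |S_i|=[48, 37, 20, 6, 1] end={s8} ∉↓L; 4/4 deletions ∈↓L.
'bfbf': |S_i|=[48, 37, 20, 11, 1] end={s8} ∉↓L; 4/4 deletions ∈↓L.
'fbbbbb': N↓-sim [48, 40, 23, 16, 10, 5, 1] end={s8} — reject; 6/6 single-dels accept.
6 words, ⪯-incomp.


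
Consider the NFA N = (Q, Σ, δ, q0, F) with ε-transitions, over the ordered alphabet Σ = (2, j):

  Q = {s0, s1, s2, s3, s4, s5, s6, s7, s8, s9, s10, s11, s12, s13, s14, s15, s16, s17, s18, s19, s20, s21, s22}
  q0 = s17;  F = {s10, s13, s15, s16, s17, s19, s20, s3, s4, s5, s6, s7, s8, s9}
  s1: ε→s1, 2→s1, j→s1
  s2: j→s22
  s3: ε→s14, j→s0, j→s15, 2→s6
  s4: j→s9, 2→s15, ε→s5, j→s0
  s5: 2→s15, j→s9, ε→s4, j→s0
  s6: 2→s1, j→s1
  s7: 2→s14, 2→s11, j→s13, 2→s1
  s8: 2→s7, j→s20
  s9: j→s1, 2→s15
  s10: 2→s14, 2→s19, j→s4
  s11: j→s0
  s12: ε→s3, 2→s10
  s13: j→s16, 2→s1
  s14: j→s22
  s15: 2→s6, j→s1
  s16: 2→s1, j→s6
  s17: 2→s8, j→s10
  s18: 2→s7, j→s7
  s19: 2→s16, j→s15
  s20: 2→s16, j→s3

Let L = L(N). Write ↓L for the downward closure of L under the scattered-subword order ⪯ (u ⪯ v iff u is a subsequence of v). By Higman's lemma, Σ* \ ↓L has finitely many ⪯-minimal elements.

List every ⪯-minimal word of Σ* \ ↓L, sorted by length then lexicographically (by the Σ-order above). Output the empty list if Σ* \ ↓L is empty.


min(Σ*\↓L) = [222, j2jj, jj2j, jjjj].

|Q|=23, |F|=14, |δ|=47 (5 ε).
min D↑ (14 st, q0=0, F={7}): 0:2→1,j→2 1:2→3,j→4 2:2→5,j→6 3:2→7,j→8 4:2→9,j→10 5:2→9,j→11 6:2→11,j→12 7:2→7,j→7 8:2→7,j→9 9:2→7,j→13 10:2→13,j→11 11:2→13,j→7 12:2→11,j→7 13:2→7,j→7 (ε-aug+det+¬).
'222': N↓-sim [19, 14, 9, 5] end={s0,s1,s11,s14,s22} — reject; 3/3 deletions ∈↓L.
'j2jj': N↓-sim [19, 15, 7, 4, 1] end={s1} — reject; 4/4 del acc.
'jj2j': N↓-sim [19, 15, 11, 3, 1] end={s1} — reject; 4/4 del acc.
'jjjj': |S_i|=[19, 15, 11, 6, 1] end={s1} — reject; 4/4 deletions ∈↓L.
4 minimals (antichain).


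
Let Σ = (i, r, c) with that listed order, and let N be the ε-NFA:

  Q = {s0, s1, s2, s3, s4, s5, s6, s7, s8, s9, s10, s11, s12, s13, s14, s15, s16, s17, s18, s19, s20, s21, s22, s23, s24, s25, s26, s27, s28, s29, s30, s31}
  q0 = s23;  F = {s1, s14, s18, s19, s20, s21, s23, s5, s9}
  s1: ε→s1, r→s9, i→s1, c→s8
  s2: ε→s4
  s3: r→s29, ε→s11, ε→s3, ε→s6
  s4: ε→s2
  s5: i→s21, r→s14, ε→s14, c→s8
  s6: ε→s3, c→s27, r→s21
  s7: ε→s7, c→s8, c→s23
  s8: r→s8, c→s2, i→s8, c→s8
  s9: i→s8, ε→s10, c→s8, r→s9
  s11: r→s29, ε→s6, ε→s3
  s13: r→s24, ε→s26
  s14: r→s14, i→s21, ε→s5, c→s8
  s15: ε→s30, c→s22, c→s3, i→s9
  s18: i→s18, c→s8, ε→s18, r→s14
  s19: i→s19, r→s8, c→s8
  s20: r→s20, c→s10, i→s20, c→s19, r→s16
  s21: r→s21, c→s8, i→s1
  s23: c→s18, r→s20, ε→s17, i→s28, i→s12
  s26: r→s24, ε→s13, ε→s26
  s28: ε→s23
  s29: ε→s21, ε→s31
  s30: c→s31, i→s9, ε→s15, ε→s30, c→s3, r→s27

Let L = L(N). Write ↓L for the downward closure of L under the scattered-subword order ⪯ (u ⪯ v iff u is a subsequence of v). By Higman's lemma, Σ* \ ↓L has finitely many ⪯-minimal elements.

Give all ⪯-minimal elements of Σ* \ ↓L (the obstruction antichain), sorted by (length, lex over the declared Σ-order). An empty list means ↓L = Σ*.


|Q|=32, |F|=9, |δ|=73 (24 ε).
min D↑ (9 st, q0=0, F={5}): 0:i→0,r→1,c→2 1:i→1,r→1,c→3 2:i→2,r→4,c→5 3:i→3,r→5,c→5 4:i→6,r→4,c→5 5:i→5,r→5,c→5 6:i→7,r→6,c→5 7:i→7,r→8,c→5 8:i→5,r→8,c→5.
'cc': run [17, 11, 3] end={s2,s4,s8} — reject; 2/2 del acc.
'rcr': run [17, 12, 5, 3] end={s2,s4,s8} rej; 3/3 del acc.
'criiri': run [17, 11, 9, 7, 6, 5, 3] end={s2,s4,s8} ∉↓L; 6/6 single-dels accept.
3 minimals (antichain).

min(Σ*\↓L) = [cc, rcr, criiri].


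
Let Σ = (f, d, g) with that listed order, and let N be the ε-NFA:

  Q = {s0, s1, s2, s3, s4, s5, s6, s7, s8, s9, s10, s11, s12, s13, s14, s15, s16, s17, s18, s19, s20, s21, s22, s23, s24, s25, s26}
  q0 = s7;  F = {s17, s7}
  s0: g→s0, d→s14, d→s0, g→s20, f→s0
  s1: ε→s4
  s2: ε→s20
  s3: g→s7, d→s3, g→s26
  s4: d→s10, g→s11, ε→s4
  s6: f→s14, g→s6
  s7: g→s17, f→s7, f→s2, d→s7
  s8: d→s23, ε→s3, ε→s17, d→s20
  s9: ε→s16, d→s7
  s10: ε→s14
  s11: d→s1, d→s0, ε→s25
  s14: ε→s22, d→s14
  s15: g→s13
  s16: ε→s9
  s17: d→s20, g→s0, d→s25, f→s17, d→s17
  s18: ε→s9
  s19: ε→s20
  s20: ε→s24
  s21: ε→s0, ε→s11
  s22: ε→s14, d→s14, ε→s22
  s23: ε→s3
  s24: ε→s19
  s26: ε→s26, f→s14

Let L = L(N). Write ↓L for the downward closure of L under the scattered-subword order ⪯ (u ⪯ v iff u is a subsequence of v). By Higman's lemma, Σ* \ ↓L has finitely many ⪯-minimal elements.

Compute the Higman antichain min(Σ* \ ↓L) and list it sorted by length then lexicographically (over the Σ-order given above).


Antichain: [gg].

|Q|=27, |F|=2, |δ|=50 (20 ε).
min D↑ (3 st, q0=0, F={2}): 0:f→0,d→0,g→1 1:f→1,d→1,g→2 2:f→2,d→2,g→2 [Hopcroft].
'gg': |S_i|=[10, 8, 6] end={s0,s14,s19,s20,s22,s24} — reject; 2/2 del acc.
1 minimals (antichain).


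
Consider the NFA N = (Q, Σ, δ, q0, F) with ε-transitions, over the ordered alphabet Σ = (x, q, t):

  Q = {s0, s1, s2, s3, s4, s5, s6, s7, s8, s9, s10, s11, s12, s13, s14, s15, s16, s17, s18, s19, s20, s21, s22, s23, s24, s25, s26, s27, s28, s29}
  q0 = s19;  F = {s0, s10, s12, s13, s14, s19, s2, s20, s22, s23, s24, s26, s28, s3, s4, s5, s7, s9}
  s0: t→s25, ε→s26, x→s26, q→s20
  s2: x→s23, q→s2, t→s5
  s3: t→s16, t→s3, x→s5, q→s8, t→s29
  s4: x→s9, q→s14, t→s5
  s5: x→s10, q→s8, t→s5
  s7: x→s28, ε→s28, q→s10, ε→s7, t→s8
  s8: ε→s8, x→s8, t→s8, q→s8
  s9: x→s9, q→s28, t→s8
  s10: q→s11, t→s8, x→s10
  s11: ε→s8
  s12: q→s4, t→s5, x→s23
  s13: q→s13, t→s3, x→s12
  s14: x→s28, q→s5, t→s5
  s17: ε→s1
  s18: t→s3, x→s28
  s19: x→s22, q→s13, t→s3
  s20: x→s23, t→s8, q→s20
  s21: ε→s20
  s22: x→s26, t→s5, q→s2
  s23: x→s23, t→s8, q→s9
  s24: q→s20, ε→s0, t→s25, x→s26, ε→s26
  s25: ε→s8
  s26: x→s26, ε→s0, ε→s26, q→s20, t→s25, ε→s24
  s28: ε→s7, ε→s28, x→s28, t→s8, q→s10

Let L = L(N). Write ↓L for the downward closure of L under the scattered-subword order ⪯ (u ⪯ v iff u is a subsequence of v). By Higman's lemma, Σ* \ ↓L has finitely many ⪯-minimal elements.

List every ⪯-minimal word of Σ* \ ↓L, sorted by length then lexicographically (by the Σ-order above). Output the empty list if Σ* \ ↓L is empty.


A = [tq, xxt, qxqqqq].

|Q|=30, |F|=18, |δ|=76 (15 ε).
min D↑ (16 st, q0=0, F={8}): 0:x→1,q→2,t→3 1:x→4,q→5,t→6 2:x→7,q→2,t→3 3:x→6,q→8,t→3 4:x→4,q→9,t→8 5:x→10,q→5,t→6 6:x→11,q→8,t→6 7:x→10,q→12,t→6 8:x→8,q→8,t→8 9:x→10,q→9,t→8 10:x→10,q→13,t→8 11:x→11,q→8,t→8 12:x→13,q→14,t→6 13:x→13,q→15,t→8 14:x→15,q→6,t→6 15:x→15,q→11,t→8.
'tq': |S_i|=[23, 8, 2] end={s11,s8} ∉↓L; 2/2 deletions ∈↓L.
'xxt': N↓-sim [23, 18, 12, 2] end={s25,s8} rej; 3/3 deletions ∈↓L.
'qxqqqq': run [23, 17, 11, 9, 7, 4, 2] end={s11,s8} rej; 6/6 del acc.
3 words, ⪯-incomp.


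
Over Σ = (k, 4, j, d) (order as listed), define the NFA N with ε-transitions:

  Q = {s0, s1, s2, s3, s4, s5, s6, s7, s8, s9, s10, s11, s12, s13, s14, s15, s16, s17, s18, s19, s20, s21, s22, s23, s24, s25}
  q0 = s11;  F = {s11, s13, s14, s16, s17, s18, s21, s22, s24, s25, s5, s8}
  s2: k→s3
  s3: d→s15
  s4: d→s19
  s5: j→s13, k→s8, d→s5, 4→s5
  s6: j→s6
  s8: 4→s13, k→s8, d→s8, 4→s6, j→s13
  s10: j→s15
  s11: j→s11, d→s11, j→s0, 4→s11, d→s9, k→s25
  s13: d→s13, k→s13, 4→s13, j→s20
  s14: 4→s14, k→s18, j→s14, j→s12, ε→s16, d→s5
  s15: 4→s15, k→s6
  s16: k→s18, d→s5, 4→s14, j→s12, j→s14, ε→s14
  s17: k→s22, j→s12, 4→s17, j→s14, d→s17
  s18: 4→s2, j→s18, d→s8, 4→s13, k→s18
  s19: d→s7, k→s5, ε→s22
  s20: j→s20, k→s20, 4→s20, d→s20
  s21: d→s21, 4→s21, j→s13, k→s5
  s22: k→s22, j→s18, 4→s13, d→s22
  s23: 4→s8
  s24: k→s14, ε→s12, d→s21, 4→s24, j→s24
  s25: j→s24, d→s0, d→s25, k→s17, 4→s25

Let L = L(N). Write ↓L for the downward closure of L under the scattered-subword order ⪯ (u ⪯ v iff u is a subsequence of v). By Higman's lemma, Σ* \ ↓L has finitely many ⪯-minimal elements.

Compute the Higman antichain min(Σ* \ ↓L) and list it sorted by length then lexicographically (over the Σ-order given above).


|Q|=26, |F|=12, |δ|=74 (4 ε).
min D↑ (12 st, q0=0, F={10}): 0:k→1,4→0,j→0,d→0 1:k→2,4→1,j→3,d→1 2:k→4,4→2,j→5,d→2 3:k→5,4→3,j→3,d→6 4:k→4,4→7,j→8,d→4 5:k→8,4→5,j→5,d→9 6:k→9,4→6,j→7,d→6 7:k→7,4→7,j→10,d→7 8:k→8,4→7,j→8,d→11 9:k→11,4→9,j→7,d→9 10:k→10,4→10,j→10,d→10 11:k→11,4→7,j→7,d→11 (ε-aug+det+¬).
'kkk4j': |S_i|=[20, 18, 14, 9, 6, 2] end={s20,s6} rej; 5/5 del acc.
'kjdjj': N↓-sim [20, 18, 14, 7, 3, 2] end={s20,s6} — reject; 5/5 deletions ∈↓L.
2 obstructions.

min(Σ*\↓L) = [kkk4j, kjdjj].


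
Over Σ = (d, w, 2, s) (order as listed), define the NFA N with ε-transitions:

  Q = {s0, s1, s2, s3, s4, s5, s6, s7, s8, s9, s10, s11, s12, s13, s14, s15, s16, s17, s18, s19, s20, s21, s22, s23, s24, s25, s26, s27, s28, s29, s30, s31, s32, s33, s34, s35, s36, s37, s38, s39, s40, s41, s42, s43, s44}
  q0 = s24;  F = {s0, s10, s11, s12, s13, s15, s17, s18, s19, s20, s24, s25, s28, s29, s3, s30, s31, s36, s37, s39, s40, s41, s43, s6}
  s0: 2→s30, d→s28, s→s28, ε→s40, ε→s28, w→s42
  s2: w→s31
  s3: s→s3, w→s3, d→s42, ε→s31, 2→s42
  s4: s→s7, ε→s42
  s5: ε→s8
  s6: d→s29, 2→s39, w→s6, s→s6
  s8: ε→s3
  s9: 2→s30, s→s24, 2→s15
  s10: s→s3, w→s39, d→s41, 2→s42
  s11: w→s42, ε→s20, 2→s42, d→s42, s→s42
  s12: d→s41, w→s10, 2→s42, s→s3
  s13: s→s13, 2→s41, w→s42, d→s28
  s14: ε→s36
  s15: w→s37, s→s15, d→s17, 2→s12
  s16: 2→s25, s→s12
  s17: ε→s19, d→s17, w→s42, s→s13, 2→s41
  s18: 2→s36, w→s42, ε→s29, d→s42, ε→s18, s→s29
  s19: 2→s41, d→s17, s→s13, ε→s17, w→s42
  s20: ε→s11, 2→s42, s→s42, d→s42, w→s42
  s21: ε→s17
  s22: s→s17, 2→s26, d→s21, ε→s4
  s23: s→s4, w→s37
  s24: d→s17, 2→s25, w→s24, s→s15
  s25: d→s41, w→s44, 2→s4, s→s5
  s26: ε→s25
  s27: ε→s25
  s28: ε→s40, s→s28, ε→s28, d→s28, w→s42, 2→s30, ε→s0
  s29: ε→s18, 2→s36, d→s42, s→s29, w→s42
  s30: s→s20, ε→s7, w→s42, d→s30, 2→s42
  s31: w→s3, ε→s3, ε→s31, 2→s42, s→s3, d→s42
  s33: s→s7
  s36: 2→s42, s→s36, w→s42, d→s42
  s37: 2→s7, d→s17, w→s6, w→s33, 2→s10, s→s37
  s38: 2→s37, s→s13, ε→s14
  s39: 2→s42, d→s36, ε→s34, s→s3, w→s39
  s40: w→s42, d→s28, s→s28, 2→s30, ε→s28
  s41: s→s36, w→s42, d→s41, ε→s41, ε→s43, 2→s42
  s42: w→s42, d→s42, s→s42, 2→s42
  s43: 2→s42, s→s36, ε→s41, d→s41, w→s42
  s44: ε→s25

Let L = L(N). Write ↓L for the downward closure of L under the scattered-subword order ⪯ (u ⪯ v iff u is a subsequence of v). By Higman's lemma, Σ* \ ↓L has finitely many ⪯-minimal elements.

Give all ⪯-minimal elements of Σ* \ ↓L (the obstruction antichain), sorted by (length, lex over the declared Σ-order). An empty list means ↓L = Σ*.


|Q|=45, |F|=24, |δ|=148 (31 ε).
min D↑ (18 st, q0=0, F={4}): 0:d→1,w→0,2→2,s→3 1:d→1,w→4,2→5,s→6 2:d→5,w→2,2→4,s→7 3:d→1,w→8,2→9,s→3 4:d→4,w→4,2→4,s→4 5:d→5,w→4,2→4,s→10 6:d→11,w→4,2→5,s→6 7:d→4,w→7,2→4,s→7 8:d→1,w→12,2→13,s→8 9:d→5,w→13,2→4,s→7 10:d→4,w→4,2→4,s→10 11:d→11,w→4,2→14,s→11 12:d→15,w→12,2→16,s→12 13:d→5,w→16,2→4,s→7 14:d→14,w→4,2→4,s→17 15:d→4,w→4,2→10,s→15 16:d→10,w→16,2→4,s→7 17:d→4,w→4,2→4,s→4.
'dw': N↓-sim [32, 16, 1] end={s42} ∉↓L; 2/2 del acc.
'22': run [32, 19, 3] end={s4,s42,s7} rej; 2/2 single-dels accept.
'2sd': run [32, 19, 9, 1] end={s42} rej; 3/3 single-dels accept.
'swwdd': N↓-sim [32, 28, 24, 11, 4, 1] end={s42} — reject; 5/5 single-dels accept.
'dsd2ss': N↓-sim [32, 16, 14, 11, 5, 3, 1] end={s42} ∉↓L; 6/6 deletions ∈↓L.
5 minimals (antichain).

Antichain: [dw, 22, 2sd, swwdd, dsd2ss].


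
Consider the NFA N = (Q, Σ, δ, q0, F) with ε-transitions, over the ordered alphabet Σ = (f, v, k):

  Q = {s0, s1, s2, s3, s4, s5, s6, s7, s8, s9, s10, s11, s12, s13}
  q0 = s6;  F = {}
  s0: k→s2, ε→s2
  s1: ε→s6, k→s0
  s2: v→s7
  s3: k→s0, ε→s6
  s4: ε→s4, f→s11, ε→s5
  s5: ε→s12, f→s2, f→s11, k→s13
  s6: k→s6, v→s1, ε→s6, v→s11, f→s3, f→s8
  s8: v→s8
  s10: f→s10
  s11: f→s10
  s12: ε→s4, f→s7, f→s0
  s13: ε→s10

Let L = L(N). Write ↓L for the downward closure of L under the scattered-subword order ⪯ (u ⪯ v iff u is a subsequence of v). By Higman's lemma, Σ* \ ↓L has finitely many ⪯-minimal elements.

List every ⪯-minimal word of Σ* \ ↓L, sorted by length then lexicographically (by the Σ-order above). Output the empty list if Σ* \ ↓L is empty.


min(Σ*\↓L) = [ε].

|Q|=14, |F|=0, |δ|=27 (9 ε).
min D↑ (1 st, q0=0, F={0}): 0:f→0,v→0,k→0 (ε-aug+det+¬).
ε ∈ L(D↑) ⇒ ↓L = ∅.
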